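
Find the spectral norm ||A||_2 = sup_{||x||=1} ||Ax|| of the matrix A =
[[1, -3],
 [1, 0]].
||A||_2 = sqrt((11 + sqrt(85))/2) ≈ 3.1796 (= sqrt(largest eigenvalue of A^T A))

||A||_2 = sigma_max(A) = sqrt(lambda_max(A^T A)). Form the symmetric matrix M = A^T A =
[[2, -3],
 [-3, 9]].
Its characteristic polynomial (trace, determinant of M give the coefficients) is
  p(λ) = det(λ I - M) = λ^2 - 11λ + 9.
For λ^2 - 11λ + 9 the discriminant is 85. It is nonnegative but not a perfect square, so the roots are real and irrational: λ = (11 ± sqrt(85))/2 ≈ 10.1098, 0.8902.
So the eigenvalues of A^T A are ≈ 0.8902, 10.1098 (all ≥ 0, as they must be for A^T A). The largest is λ_max = (11 + sqrt(85))/2 ≈ 10.1098, hence ||A||_2 = sqrt(λ_max) = sqrt((11 + sqrt(85))/2) ≈ 3.1796.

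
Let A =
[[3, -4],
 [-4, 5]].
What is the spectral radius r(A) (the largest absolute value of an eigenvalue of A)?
r(A) = (8 + sqrt(68))/2 ≈ 8.1231

The eigenvalues of A are the roots of its characteristic polynomial. With M = A (coefficients from the trace and determinant):
  p(λ) = det(λ I - M) = λ^2 - 8λ - 1.
For λ^2 - 8λ - 1 the discriminant is 68. It is nonnegative but not a perfect square, so the roots are real and irrational: λ = (8 ± sqrt(68))/2 ≈ 8.1231, -0.1231.
Thus the eigenvalues (to 4 decimals) are 8.1231 (modulus 8.1231); -0.1231 (modulus 0.1231). The spectral radius is the largest modulus: r(A) = (8 + sqrt(68))/2 ≈ 8.1231. (Cross-check: r(A) ≤ ||A||_2 ≈ 8.1231; equality holds whenever A is normal, though it can also hold for some non-normal A.)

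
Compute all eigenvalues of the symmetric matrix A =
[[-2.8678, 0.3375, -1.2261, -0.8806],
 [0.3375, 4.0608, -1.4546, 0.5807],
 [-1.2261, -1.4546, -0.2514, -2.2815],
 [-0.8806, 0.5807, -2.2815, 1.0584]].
sigma(A) ≈ {-4, -1, 2, 5}

A is real symmetric, so its spectrum consists of real eigenvalues. Expanding the characteristic polynomial of the displayed matrix gives
  det(λ I - A) = p(λ) = λ^4 + (-2)λ^3 + (-21)λ^2 + (22)λ + (39.9986).
Solving p(λ) = 0 yields eigenvalues ≈ -4, -1, 2, 5. (A is shown rounded to 4 decimals, so these recover the underlying integer eigenvalues to within that precision.)
Verification: the trace of A = 2 equals the sum of eigenvalues 2, and det(A) ≈ 39.9986 matches the eigenvalue product 40.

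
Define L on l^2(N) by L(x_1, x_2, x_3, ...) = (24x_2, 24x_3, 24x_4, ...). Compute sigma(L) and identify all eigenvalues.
sigma(L) = closed disk {z in C : |z| ≤ 24}; sigma_p(L) = open disk {z in C : |z| < 24}

Note L = 24·V where V is the unit left shift (V x)_k = x_{k+1}; so sigma(L) = 24·sigma(V) and ||L|| = 24||V||. ||L x||^2 = 576sum_{k≥2} |x_k|^2 ≤ 576||x||^2, with equality on {x : x_1 = 0}, so ||L|| = 24. For any lambda with |lambda| < 24, set r = lambda/24 (|r| < 1); the vector x = (1, r, r^2, ...) is in l^2 and satisfies L x = 24(r, r^2, ...) = lambda x, so lambda is an eigenvalue. On the boundary |lambda| = 24 the geometric series diverges, so no l^2 eigenvector exists, but these lambda lie in the approximate point spectrum. Hence sigma(L) is the closed disk of radius 24 and sigma_p(L) is the open disk.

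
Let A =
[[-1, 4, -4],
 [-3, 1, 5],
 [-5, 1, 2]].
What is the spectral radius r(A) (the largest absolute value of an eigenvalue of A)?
r(A) ≈ 4.683

The eigenvalues of A are the roots of its characteristic polynomial. With M = A (coefficients from the trace, the sum of principal 2x2 minors, and det A):
  p(λ) = det(λ I - M) = λ^3 - 2λ^2 - 14λ + 81.
No integer candidate from the rational root theorem (±divisors of 81) is a root, so the roots are irrational. The cubic discriminant is Δ = -121971 < 0, so there is one real root and a complex-conjugate pair. p(-5) = -24 and p(-4) = 41 have opposite signs, so a root lies in (-5, -4); Newton's method refines it to λ ≈ -4.683. Dividing out (λ - (-4.683)) leaves approximately λ^2 - 6.683λ + 17.2966. For λ^2 - 6.683λ + 17.2966 the discriminant is -24.5237. It is negative, so the remaining roots are the complex-conjugate pair λ ≈ 3.3415 ± 2.4761i. Their product equals the constant term, so |λ|^2 ≈ 17.2966 and |λ| ≈ 4.1589.
Thus the eigenvalues (to 4 decimals) are -4.683 (modulus 4.683); 3.3415 ± 2.4761i (modulus 4.1589). The spectral radius is the largest modulus: r(A) ≈ 4.683. (Cross-check: r(A) ≤ ||A||_2 ≈ 7.848; equality holds whenever A is normal, though it can also hold for some non-normal A.)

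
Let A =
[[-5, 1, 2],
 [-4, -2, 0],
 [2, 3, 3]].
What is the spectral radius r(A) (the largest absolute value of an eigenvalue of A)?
r(A) ≈ 5.1554

The eigenvalues of A are the roots of its characteristic polynomial. With M = A (coefficients from the trace, the sum of principal 2x2 minors, and det A):
  p(λ) = det(λ I - M) = λ^3 + 4λ^2 - 11λ - 26.
No integer candidate from the rational root theorem (±divisors of 26) is a root, so the roots are irrational. The cubic discriminant is Δ = 16256 > 0, so there are three distinct real roots. p(-6) = -32 and p(-5) = 4 have opposite signs, so a root lies in (-6, -5); Newton's method refines it to λ ≈ -5.1554. p(-2) = 4 and p(-1) = -12 have opposite signs, so a root lies in (-2, -1); Newton's method refines it to λ ≈ -1.7411. p(2) = -24 and p(3) = 4 have opposite signs, so a root lies in (2, 3); Newton's method refines it to λ ≈ 2.8965. Check (Vieta): the three roots sum to -4, matching tr M = -4.
Thus the eigenvalues (to 4 decimals) are -5.1554 (modulus 5.1554); -1.7411 (modulus 1.7411); 2.8965 (modulus 2.8965). The spectral radius is the largest modulus: r(A) ≈ 5.1554. (Cross-check: r(A) ≤ ||A||_2 ≈ 6.8888; equality holds whenever A is normal, though it can also hold for some non-normal A.)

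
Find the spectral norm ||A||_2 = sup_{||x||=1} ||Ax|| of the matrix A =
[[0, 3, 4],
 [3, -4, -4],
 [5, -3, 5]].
||A||_2 = sqrt((64 + sqrt(3852))/2) ≈ 7.9393 (= sqrt(largest eigenvalue of A^T A))

||A||_2 = sigma_max(A) = sqrt(lambda_max(A^T A)). Form the symmetric matrix M = A^T A =
[[34, -27, 13],
 [-27, 34, 13],
 [13, 13, 57]].
Its characteristic polynomial (trace, sum of principal 2x2 minors, determinant of M give the coefficients) is
  p(λ) = det(λ I - M) = λ^3 - 125λ^2 + 3965λ - 3721.
By the rational root theorem any rational root is an integer divisor of 3721. Testing λ = 61: p(61) = 226981 - 465125 + 241865 - 3721 = 0, so λ = 61 is a root. Dividing out (λ - 61) leaves p(λ) = (λ - 61)(λ^2 - 64λ + 61). For λ^2 - 64λ + 61 the discriminant is 3852. It is nonnegative but not a perfect square, so the roots are real and irrational: λ = (64 ± sqrt(3852))/2 ≈ 63.0322, 0.9678.
So the eigenvalues of A^T A are ≈ 0.9678, 61, 63.0322 (all ≥ 0, as they must be for A^T A). The largest is λ_max = (64 + sqrt(3852))/2 ≈ 63.0322, hence ||A||_2 = sqrt(λ_max) = sqrt((64 + sqrt(3852))/2) ≈ 7.9393.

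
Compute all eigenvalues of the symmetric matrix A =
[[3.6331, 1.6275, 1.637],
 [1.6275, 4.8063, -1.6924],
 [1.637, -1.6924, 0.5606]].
sigma(A) ≈ {-1, 4, 6}

A is real symmetric, so its spectrum consists of real eigenvalues. Expanding the characteristic polynomial of the displayed matrix gives
  det(λ I - A) = p(λ) = λ^3 + (-9)λ^2 + (14)λ + (24).
Solving p(λ) = 0 yields eigenvalues ≈ -1, 4, 6. (A is shown rounded to 4 decimals, so these recover the underlying integer eigenvalues to within that precision.)
Verification: the trace of A = 9 equals the sum of eigenvalues 9, and det(A) ≈ -23.9994 matches the eigenvalue product -24.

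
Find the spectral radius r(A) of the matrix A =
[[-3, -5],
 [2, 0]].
r(A) = sqrt(10) ≈ 3.1623

The eigenvalues of A are the roots of its characteristic polynomial. With M = A (coefficients from the trace and determinant):
  p(λ) = det(λ I - M) = λ^2 + 3λ + 10.
For λ^2 + 3λ + 10 the discriminant is -31. It is negative, so the roots are the complex-conjugate pair λ = -3/2 ± (sqrt(31)/2) i ≈ -1.5 ± 2.7839i. For a conjugate pair the product of the roots equals the constant term, so |λ|^2 = 10 and |λ| = sqrt(10) ≈ 3.1623.
Thus the eigenvalues (to 4 decimals) are -1.5 ± 2.7839i (modulus 3.1623). The spectral radius is the largest modulus: r(A) = sqrt(10) ≈ 3.1623. (Cross-check: r(A) ≤ ||A||_2 ≈ 5.9292; equality holds whenever A is normal, though it can also hold for some non-normal A.)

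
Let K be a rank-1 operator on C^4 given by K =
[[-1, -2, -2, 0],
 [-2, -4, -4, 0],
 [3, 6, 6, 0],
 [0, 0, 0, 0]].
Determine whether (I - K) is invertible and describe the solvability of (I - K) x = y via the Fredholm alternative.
(I - K) is singular (det(I - K) = 0, i.e. 1 ∈ sigma(K)). (I - K) x = y is solvable iff y ⊥ ker((I - K)^*) = span{(-1, -2, -2, 0)}, i.e. iff -y_1 - 2y_2 - 2y_3 = 0. When solvable, the solutions are x = y + c·(1, 2, -3, 0), c arbitrary (ker(I - K) = span{(1, 2, -3, 0)}, dimension 1).

K has rank 1, so it is an outer product K = u v^T: every row of K is a multiple of one row vector. Reading off the entries, u = (1, 2, -3, 0) and v = (-1, -2, -2, 0) (row i of K equals u_i·v^T). A rank-one matrix u v^T satisfies K u = u (v·u) and kills the (3)-dimensional subspace v^⊥, so its characteristic polynomial is lambda^3 (lambda - v·u) with v·u = tr K = 1. Hence the eigenvalues of I - K are 1 (multiplicity 3) and 1 - (1) = 0, so det(I - K) = 0. (Direct check: I - K =
[[2, 2, 2, 0],
 [2, 5, 4, 0],
 [-3, -6, -5, 0],
 [0, 0, 0, 1]]
has determinant 0.) So 1 is an eigenvalue of K and (I - K) is not invertible. The finite-dimensional Fredholm alternative says: either (I - K) is invertible, or ker(I - K) ≠ {0} and then range(I - K) = ker((I - K)^*)^⊥, with dim ker(I - K) = dim ker((I - K)^*). We are in the second case, so we need both kernels. Kernel of I - K: (I - K) u = u - u (v·u) = u - u = 0, so ker(I - K) = span{u} = span{(1, 2, -3, 0)} (it is exactly 1-dimensional because rank(I - K) = 3). Kernel of the adjoint: K is real, so (I - K)^* = I - K^T = I - v u^T, and (I - v u^T) v = v - v (u·v) = 0; hence ker((I - K)^*) = span{v} = span{(-1, -2, -2, 0)}. Therefore (I - K) x = y is solvable iff <y, v> = 0, i.e. iff -y_1 - 2y_2 - 2y_3 = 0. When this holds, K y = u (v·y) = 0, so (I - K) y = y and x = y is a particular solution; the full solution set is the line x = y + c·u = y + c·(1, 2, -3, 0), c ∈ C.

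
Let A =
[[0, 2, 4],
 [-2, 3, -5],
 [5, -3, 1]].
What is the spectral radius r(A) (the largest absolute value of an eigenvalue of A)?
r(A) ≈ 6.3745

The eigenvalues of A are the roots of its characteristic polynomial. With M = A (coefficients from the trace, the sum of principal 2x2 minors, and det A):
  p(λ) = det(λ I - M) = λ^3 - 4λ^2 - 28λ + 82.
No integer candidate from the rational root theorem (±divisors of 82) is a root, so the roots are irrational. The cubic discriminant is Δ = 105108 > 0, so there are three distinct real roots. p(-5) = -3 and p(-4) = 66 have opposite signs, so a root lies in (-5, -4); Newton's method refines it to λ ≈ -4.9653. p(2) = 18 and p(3) = -11 have opposite signs, so a root lies in (2, 3); Newton's method refines it to λ ≈ 2.5908. p(6) = -14 and p(7) = 33 have opposite signs, so a root lies in (6, 7); Newton's method refines it to λ ≈ 6.3745. Check (Vieta): the three roots sum to 4, matching tr M = 4.
Thus the eigenvalues (to 4 decimals) are -4.9653 (modulus 4.9653); 2.5908 (modulus 2.5908); 6.3745 (modulus 6.3745). The spectral radius is the largest modulus: r(A) ≈ 6.3745. (Cross-check: r(A) ≤ ||A||_2 ≈ 7.9054; equality holds whenever A is normal, though it can also hold for some non-normal A.)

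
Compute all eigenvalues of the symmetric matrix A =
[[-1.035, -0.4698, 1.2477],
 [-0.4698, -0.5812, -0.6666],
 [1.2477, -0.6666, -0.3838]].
sigma(A) ≈ {-2, -1, 1}

A is real symmetric, so its spectrum consists of real eigenvalues. Expanding the characteristic polynomial of the displayed matrix gives
  det(λ I - A) = p(λ) = λ^3 + (2)λ^2 + (-1)λ + (-2).
Solving p(λ) = 0 yields eigenvalues ≈ -2, -1, 1. (A is shown rounded to 4 decimals, so these recover the underlying integer eigenvalues to within that precision.)
Verification: the trace of A = -2 equals the sum of eigenvalues -2, and det(A) ≈ 2.0000 matches the eigenvalue product 2.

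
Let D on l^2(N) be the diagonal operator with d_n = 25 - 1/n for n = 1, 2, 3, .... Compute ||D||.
||D|| = 25

For a diagonal operator on l^2 with entries d_n, ||D|| = sup_n |d_n|. Here d_1 = 24, d_2 = 49/2, ..., and d_n = 25 - 1/n increases monotonically toward 25. All terms lie in [24, 25), so |d_n| = d_n and the supremum is the limit 25, which is not attained by any individual d_n. Hence ||D|| = 25.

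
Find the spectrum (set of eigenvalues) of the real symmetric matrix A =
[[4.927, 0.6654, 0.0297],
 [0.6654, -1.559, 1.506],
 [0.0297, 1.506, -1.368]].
sigma(A) ≈ {-3, 0, 5}

A is real symmetric, so its spectrum consists of real eigenvalues. Expanding the characteristic polynomial of the displayed matrix gives
  det(λ I - A) = p(λ) = λ^3 + (-2)λ^2 + (-15)λ + (0).
Solving p(λ) = 0 yields eigenvalues ≈ -3, 0, 5. (A is shown rounded to 4 decimals, so these recover the underlying integer eigenvalues to within that precision.)
Verification: the trace of A = 2 equals the sum of eigenvalues 2, and det(A) ≈ -0.0002 matches the eigenvalue product 0.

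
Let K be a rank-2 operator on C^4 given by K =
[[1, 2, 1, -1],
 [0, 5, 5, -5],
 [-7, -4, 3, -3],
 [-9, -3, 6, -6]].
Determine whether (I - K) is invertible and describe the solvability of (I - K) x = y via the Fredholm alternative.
(I - K) is invertible (det(I - K) = -12 ≠ 0), so for every y in C^4 the equation (I - K) x = y has a unique solution.

K has rank 2 and factors as K = U V^T = u1 v1^T + u2 v2^T with u1 = (0, -1, -2, -3), v1 = (3, 1, -2, 2), u2 = (-1, -3, 1, 0), v2 = (-1, -2, -1, 1) (multiplying out reproduces the displayed K). The nonzero eigenvalues of U V^T coincide with those of the 2 x 2 matrix G = V^T U = [[v1·u1, v1·u2], [v2·u1, v2·u2]] = [[-3, -8], [1, 6]], and by the Sylvester determinant identity det(I_4 - U V^T) = det(I_2 - V^T U) = det([[4, 8], [-1, -5]]) = (4)(-5) - (8)(-1) = -12. (Direct check: I - K =
[[0, -2, -1, 1],
 [0, -4, -5, 5],
 [7, 4, -2, 3],
 [9, 3, -6, 7]]
has determinant -12.) The finite-dimensional Fredholm alternative says: either (I - K) is invertible, or ker(I - K) ≠ {0} and then range(I - K) = ker((I - K)^*)^⊥, with dim ker(I - K) = dim ker((I - K)^*). Since det(I - K) ≠ 0, 1 is not an eigenvalue of K and ker(I - K) = {0}, so we are in the first case: for every y there is a unique x = (I - K)^(-1) y. (Explicitly, by the Woodbury identity, (I - U V^T)^(-1) = I + U (I_2 - G)^(-1) V^T.)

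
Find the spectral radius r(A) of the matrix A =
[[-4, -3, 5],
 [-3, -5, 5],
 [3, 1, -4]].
r(A) ≈ 10.5132

The eigenvalues of A are the roots of its characteristic polynomial. With M = A (coefficients from the trace, the sum of principal 2x2 minors, and det A):
  p(λ) = det(λ I - M) = λ^3 + 13λ^2 + 27λ + 9.
No integer candidate from the rational root theorem (±divisors of 9) is a root, so the roots are irrational. The cubic discriminant is Δ = 20052 > 0, so there are three distinct real roots. p(-11) = -46 and p(-10) = 39 have opposite signs, so a root lies in (-11, -10); Newton's method refines it to λ ≈ -10.5132. p(-3) = 18 and p(-2) = -1 have opposite signs, so a root lies in (-3, -2); Newton's method refines it to λ ≈ -2.074. p(-1) = -6 and p(0) = 9 have opposite signs, so a root lies in (-1, 0); Newton's method refines it to λ ≈ -0.4128. Check (Vieta): the three roots sum to -13, matching tr M = -13.
Thus the eigenvalues (to 4 decimals) are -10.5132 (modulus 10.5132); -2.074 (modulus 2.074); -0.4128 (modulus 0.4128). The spectral radius is the largest modulus: r(A) ≈ 10.5132. (Cross-check: r(A) ≤ ||A||_2 ≈ 11.3847; equality holds whenever A is normal, though it can also hold for some non-normal A.)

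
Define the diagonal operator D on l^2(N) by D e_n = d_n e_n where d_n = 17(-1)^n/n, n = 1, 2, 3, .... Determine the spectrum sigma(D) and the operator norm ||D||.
sigma(D) = {17(-1)^n/n : n ≥ 1} ∪ {0}; ||D|| = 17

A bounded diagonal operator on l^2 with diagonal entries d_n has spectrum equal to the closure of {d_n : n ≥ 1}: every d_n is an eigenvalue (with eigenvector e_n), so {d_n} ⊂ sigma(D); the spectrum is closed, so its closure is too; and for lambda not in the closure, (D - lambda I) has bounded inverse (the diagonal entries 1/(d_n - lambda) are bounded). For our sequence d_n = 17(-1)^n/n, n = 1, 2, 3, ...:
  - {d_n} = {17(-1)^n/n : n ≥ 1}; the only limit point is 0
  - closure = {17(-1)^n/n : n ≥ 1} ∪ {0}
For the norm: a diagonal operator has ||D|| = sup_n |d_n|. Here |d_n| = 17/n is decreasing, so sup_n |d_n| = |d_1| = 17. So ||D|| = 17.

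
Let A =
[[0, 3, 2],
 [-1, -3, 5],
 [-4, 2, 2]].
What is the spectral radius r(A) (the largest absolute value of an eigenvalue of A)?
r(A) ≈ 5.1136

The eigenvalues of A are the roots of its characteristic polynomial. With M = A (coefficients from the trace, the sum of principal 2x2 minors, and det A):
  p(λ) = det(λ I - M) = λ^3 + λ^2 - 5λ + 82.
No integer candidate from the rational root theorem (±divisors of 82) is a root, so the roots are irrational. The cubic discriminant is Δ = -188731 < 0, so there is one real root and a complex-conjugate pair. p(-6) = -68 and p(-5) = 7 have opposite signs, so a root lies in (-6, -5); Newton's method refines it to λ ≈ -5.1136. Dividing out (λ - (-5.1136)) leaves approximately λ^2 - 4.1136λ + 16.0356. For λ^2 - 4.1136λ + 16.0356 the discriminant is -47.2204. It is negative, so the remaining roots are the complex-conjugate pair λ ≈ 2.0568 ± 3.4359i. Their product equals the constant term, so |λ|^2 ≈ 16.0356 and |λ| ≈ 4.0044.
Thus the eigenvalues (to 4 decimals) are -5.1136 (modulus 5.1136); 2.0568 ± 3.4359i (modulus 4.0044). The spectral radius is the largest modulus: r(A) ≈ 5.1136. (Cross-check: r(A) ≤ ||A||_2 ≈ 6.3626; equality holds whenever A is normal, though it can also hold for some non-normal A.)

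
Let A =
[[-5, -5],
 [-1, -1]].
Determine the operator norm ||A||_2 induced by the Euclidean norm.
||A||_2 = sqrt(52) ≈ 7.2111 (= sqrt(largest eigenvalue of A^T A))

||A||_2 = sigma_max(A) = sqrt(lambda_max(A^T A)). Form the symmetric matrix M = A^T A =
[[26, 26],
 [26, 26]].
Its characteristic polynomial (trace, determinant of M give the coefficients) is
  p(λ) = det(λ I - M) = λ^2 - 52λ.
For λ^2 - 52λ the discriminant is 2704. It is a perfect square (52^2), so the roots are rational: λ = (52 ± 52)/2 = 52, 0.
So the eigenvalues of A^T A are ≈ 0, 52 (all ≥ 0, as they must be for A^T A). The largest is λ_max = 52, hence ||A||_2 = sqrt(λ_max) = sqrt(52) ≈ 7.2111.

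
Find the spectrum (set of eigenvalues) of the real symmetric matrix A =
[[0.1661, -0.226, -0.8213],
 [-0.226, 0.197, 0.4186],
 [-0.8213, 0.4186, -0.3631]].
sigma(A) ≈ {-1, 0, 1}

A is real symmetric, so its spectrum consists of real eigenvalues. Expanding the characteristic polynomial of the displayed matrix gives
  det(λ I - A) = p(λ) = λ^3 + (0)λ^2 + (-1)λ + (0).
Solving p(λ) = 0 yields eigenvalues ≈ -1, 0, 1. (A is shown rounded to 4 decimals, so these recover the underlying integer eigenvalues to within that precision.)
Verification: the trace of A = 0 equals the sum of eigenvalues 0, and det(A) ≈ 0.0001 matches the eigenvalue product 0.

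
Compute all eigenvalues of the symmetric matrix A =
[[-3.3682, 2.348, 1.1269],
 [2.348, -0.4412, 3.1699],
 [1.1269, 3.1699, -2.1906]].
sigma(A) ≈ {-5, -4, 3}

A is real symmetric, so its spectrum consists of real eigenvalues. Expanding the characteristic polynomial of the displayed matrix gives
  det(λ I - A) = p(λ) = λ^3 + (6)λ^2 + (-7)λ + (-60.0014).
Solving p(λ) = 0 yields eigenvalues ≈ -5, -4, 3. (A is shown rounded to 4 decimals, so these recover the underlying integer eigenvalues to within that precision.)
Verification: the trace of A = -6 equals the sum of eigenvalues -6, and det(A) ≈ 60.0014 matches the eigenvalue product 60.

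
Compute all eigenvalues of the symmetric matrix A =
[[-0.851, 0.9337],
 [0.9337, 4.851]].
sigma(A) ≈ {-1, 5}

A is real symmetric, so its spectrum consists of real eigenvalues. Expanding the characteristic polynomial of the displayed matrix gives
  det(λ I - A) = p(λ) = λ^2 + (-4)λ + (-5).
Solving p(λ) = 0 yields eigenvalues ≈ -1, 5. (A is shown rounded to 4 decimals, so these recover the underlying integer eigenvalues to within that precision.)
Verification: the trace of A = 4 equals the sum of eigenvalues 4, and det(A) ≈ -5.0000 matches the eigenvalue product -5.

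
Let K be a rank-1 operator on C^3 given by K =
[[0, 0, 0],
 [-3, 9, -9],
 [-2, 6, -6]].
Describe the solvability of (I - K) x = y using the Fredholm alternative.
(I - K) is invertible (det(I - K) = -2 ≠ 0), so for every y in C^3 the equation (I - K) x = y has a unique solution.

K has rank 1, so it is an outer product K = u v^T: every row of K is a multiple of one row vector. Reading off the entries, u = (0, 3, 2) and v = (-1, 3, -3) (row i of K equals u_i·v^T). A rank-one matrix u v^T satisfies K u = u (v·u) and kills the (2)-dimensional subspace v^⊥, so its characteristic polynomial is lambda^2 (lambda - v·u) with v·u = tr K = 3. Hence the eigenvalues of I - K are 1 (multiplicity 2) and 1 - (3) = -2, so det(I - K) = -2. (Direct check: I - K =
[[1, 0, 0],
 [3, -8, 9],
 [2, -6, 7]]
has determinant -2.) The finite-dimensional Fredholm alternative says: either (I - K) is invertible, or ker(I - K) ≠ {0} and then range(I - K) = ker((I - K)^*)^⊥, with dim ker(I - K) = dim ker((I - K)^*). Since det(I - K) ≠ 0, 1 is not an eigenvalue of K and ker(I - K) = {0}, so we are in the first case: for every y there is a unique x = (I - K)^(-1) y. Explicitly, by the Sherman–Morrison formula, (I - u v^T)^(-1) = I + u v^T/(1 - v·u), i.e. (I - K)^(-1) = I + K/(-2).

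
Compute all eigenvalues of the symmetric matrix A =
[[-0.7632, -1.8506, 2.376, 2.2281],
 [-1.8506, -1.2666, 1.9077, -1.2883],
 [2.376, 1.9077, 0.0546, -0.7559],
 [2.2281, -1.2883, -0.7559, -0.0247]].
sigma(A) ≈ {-5, -2, 2, 3}

A is real symmetric, so its spectrum consists of real eigenvalues. Expanding the characteristic polynomial of the displayed matrix gives
  det(λ I - A) = p(λ) = λ^4 + (2)λ^3 + (-19)λ^2 + (-8)λ + (60.0016).
Solving p(λ) = 0 yields eigenvalues ≈ -5, -2, 2, 3. (A is shown rounded to 4 decimals, so these recover the underlying integer eigenvalues to within that precision.)
Verification: the trace of A = -2 equals the sum of eigenvalues -2, and det(A) ≈ 60.0016 matches the eigenvalue product 60.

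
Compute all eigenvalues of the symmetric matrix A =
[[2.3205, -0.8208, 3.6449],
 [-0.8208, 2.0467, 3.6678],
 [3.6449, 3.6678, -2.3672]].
sigma(A) ≈ {-6, 3, 5}

A is real symmetric, so its spectrum consists of real eigenvalues. Expanding the characteristic polynomial of the displayed matrix gives
  det(λ I - A) = p(λ) = λ^3 + (-2)λ^2 + (-33)λ + (90.0022).
Solving p(λ) = 0 yields eigenvalues ≈ -6, 3, 5. (A is shown rounded to 4 decimals, so these recover the underlying integer eigenvalues to within that precision.)
Verification: the trace of A = 2 equals the sum of eigenvalues 2, and det(A) ≈ -90.0022 matches the eigenvalue product -90.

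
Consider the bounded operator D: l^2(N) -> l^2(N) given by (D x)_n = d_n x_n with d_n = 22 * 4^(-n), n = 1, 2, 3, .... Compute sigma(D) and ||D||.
sigma(D) = {22 * 4^(-n) : n ≥ 1} ∪ {0}; ||D|| = 11/2

A bounded diagonal operator on l^2 with diagonal entries d_n has spectrum equal to the closure of {d_n : n ≥ 1}: every d_n is an eigenvalue (with eigenvector e_n), so {d_n} ⊂ sigma(D); the spectrum is closed, so its closure is too; and for lambda not in the closure, (D - lambda I) has bounded inverse (the diagonal entries 1/(d_n - lambda) are bounded). For our sequence d_n = 22 * 4^(-n), n = 1, 2, 3, ...:
  - {d_n} = {22 * 4^(-n) : n ≥ 1}; the only limit point is 0
  - closure = {22 * 4^(-n) : n ≥ 1} ∪ {0}
For the norm: a diagonal operator has ||D|| = sup_n |d_n|. Here d_n = 22 * 4^(-n) is positive and decreasing, so sup_n |d_n| = d_1 = 22/4 = 11/2. So ||D|| = 11/2.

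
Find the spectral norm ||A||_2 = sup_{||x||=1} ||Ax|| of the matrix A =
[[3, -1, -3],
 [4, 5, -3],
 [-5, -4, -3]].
||A||_2 ≈ 9.1416 (= sqrt(largest eigenvalue of A^T A))

||A||_2 = sigma_max(A) = sqrt(lambda_max(A^T A)). Form the symmetric matrix M = A^T A =
[[50, 37, -6],
 [37, 42, 0],
 [-6, 0, 27]].
Its characteristic polynomial (trace, sum of principal 2x2 minors, determinant of M give the coefficients) is
  p(λ) = det(λ I - M) = λ^3 - 119λ^2 + 3179λ - 18225.
No integer candidate from the rational root theorem (±divisors of 18225) is a root, so the roots are irrational. The cubic discriminant is Δ = 6888714320 > 0, so there are three distinct real roots. p(7) = -1460 and p(8) = 103 have opposite signs, so a root lies in (7, 8); Newton's method refines it to λ ≈ 7.9301. p(27) = 540 and p(28) = -557 have opposite signs, so a root lies in (27, 28); Newton's method refines it to λ ≈ 27.5006. p(83) = -2372 and p(84) = 1851 have opposite signs, so a root lies in (83, 84); Newton's method refines it to λ ≈ 83.5693. Check (Vieta): the three roots sum to 119, matching tr M = 119.
So the eigenvalues of A^T A are ≈ 7.9301, 27.5006, 83.5693 (all ≥ 0, as they must be for A^T A). The largest is λ_max ≈ 83.5693, hence ||A||_2 = sqrt(λ_max) ≈ 9.1416.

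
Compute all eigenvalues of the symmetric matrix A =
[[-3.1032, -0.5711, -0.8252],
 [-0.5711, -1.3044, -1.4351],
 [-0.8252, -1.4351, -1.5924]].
sigma(A) ≈ {-4, -2, 0}

A is real symmetric, so its spectrum consists of real eigenvalues. Expanding the characteristic polynomial of the displayed matrix gives
  det(λ I - A) = p(λ) = λ^3 + (6)λ^2 + (8)λ + (0).
Solving p(λ) = 0 yields eigenvalues ≈ -4, -2, 0. (A is shown rounded to 4 decimals, so these recover the underlying integer eigenvalues to within that precision.)
Verification: the trace of A = -6 equals the sum of eigenvalues -6, and det(A) ≈ 0.0003 matches the eigenvalue product 0.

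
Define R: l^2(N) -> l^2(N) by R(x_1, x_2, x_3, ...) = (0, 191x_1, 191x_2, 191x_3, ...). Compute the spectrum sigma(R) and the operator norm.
sigma(R) = closed disk {z in C : |z| ≤ 191}; ||R|| = 191

Note R = 191·U where U is the unit right shift (U x)_k = x_{k-1} (with x_0 := 0); so ||R|| = 191||U|| and sigma(R) = 191·sigma(U). ||R x||^2 = sum_{k≥1} |191x_k|^2 = 36481||x||^2, so ||R|| = 191 and sigma(R) ⊂ {|z| ≤ 191}. For any |lambda| < 191, the equation (R - lambda I) x = 0 forces x_1 = 0, then 191x_k = lambda x_{k+1} ⇒ x = 0, so R has no eigenvalues. But (R - lambda I) is not surjective for |lambda| < 191: solving (R - lambda I) x = e_1 would require x_n proportional to (lambda/191)^(-n), which is not in l^2. So every |lambda| < 191 lies in the residual spectrum. The boundary |lambda| = 191 is in the approximate point spectrum (the spectrum is closed). Hence sigma(R) is the closed disk of radius 191.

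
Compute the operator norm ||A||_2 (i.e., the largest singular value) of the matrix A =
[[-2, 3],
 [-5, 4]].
||A||_2 = sqrt((54 + sqrt(2720))/2) ≈ 7.2854 (= sqrt(largest eigenvalue of A^T A))

||A||_2 = sigma_max(A) = sqrt(lambda_max(A^T A)). Form the symmetric matrix M = A^T A =
[[29, -26],
 [-26, 25]].
Its characteristic polynomial (trace, determinant of M give the coefficients) is
  p(λ) = det(λ I - M) = λ^2 - 54λ + 49.
For λ^2 - 54λ + 49 the discriminant is 2720. It is nonnegative but not a perfect square, so the roots are real and irrational: λ = (54 ± sqrt(2720))/2 ≈ 53.0768, 0.9232.
So the eigenvalues of A^T A are ≈ 0.9232, 53.0768 (all ≥ 0, as they must be for A^T A). The largest is λ_max = (54 + sqrt(2720))/2 ≈ 53.0768, hence ||A||_2 = sqrt(λ_max) = sqrt((54 + sqrt(2720))/2) ≈ 7.2854.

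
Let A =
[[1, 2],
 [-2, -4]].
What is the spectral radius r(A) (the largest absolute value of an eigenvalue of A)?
r(A) = 3

The eigenvalues of A are the roots of its characteristic polynomial. With M = A (coefficients from the trace and determinant):
  p(λ) = det(λ I - M) = λ^2 + 3λ.
For λ^2 + 3λ the discriminant is 9. It is a perfect square (3^2), so the roots are rational: λ = (-3 ± 3)/2 = 0, -3.
Thus the eigenvalues (to 4 decimals) are 0 (modulus 0); -3 (modulus 3). The spectral radius is the largest modulus: r(A) = 3. (Cross-check: r(A) ≤ ||A||_2 ≈ 5; equality holds whenever A is normal, though it can also hold for some non-normal A.)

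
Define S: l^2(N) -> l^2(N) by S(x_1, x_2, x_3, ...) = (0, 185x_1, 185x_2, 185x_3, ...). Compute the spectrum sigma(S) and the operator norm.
sigma(S) = closed disk {z in C : |z| ≤ 185}; ||S|| = 185

Note S = 185·U where U is the unit right shift (U x)_k = x_{k-1} (with x_0 := 0); so ||S|| = 185||U|| and sigma(S) = 185·sigma(U). ||S x||^2 = sum_{k≥1} |185x_k|^2 = 34225||x||^2, so ||S|| = 185 and sigma(S) ⊂ {|z| ≤ 185}. For any |lambda| < 185, the equation (S - lambda I) x = 0 forces x_1 = 0, then 185x_k = lambda x_{k+1} ⇒ x = 0, so S has no eigenvalues. But (S - lambda I) is not surjective for |lambda| < 185: solving (S - lambda I) x = e_1 would require x_n proportional to (lambda/185)^(-n), which is not in l^2. So every |lambda| < 185 lies in the residual spectrum. The boundary |lambda| = 185 is in the approximate point spectrum (the spectrum is closed). Hence sigma(S) is the closed disk of radius 185.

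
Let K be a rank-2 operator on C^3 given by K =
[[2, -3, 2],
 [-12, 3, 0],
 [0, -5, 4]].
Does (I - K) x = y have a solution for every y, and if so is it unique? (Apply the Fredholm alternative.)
(I - K) is invertible (det(I - K) = -18 ≠ 0), so for every y in C^3 the equation (I - K) x = y has a unique solution.

K has rank 2 and factors as K = U V^T = u1 v1^T + u2 v2^T with u1 = (1, -3, 1), v1 = (2, -3, 2), u2 = (0, 3, 1), v2 = (-2, -2, 2) (multiplying out reproduces the displayed K). The nonzero eigenvalues of U V^T coincide with those of the 2 x 2 matrix G = V^T U = [[v1·u1, v1·u2], [v2·u1, v2·u2]] = [[13, -7], [6, -4]], and by the Sylvester determinant identity det(I_3 - U V^T) = det(I_2 - V^T U) = det([[-12, 7], [-6, 5]]) = (-12)(5) - (7)(-6) = -18. (Direct check: I - K =
[[-1, 3, -2],
 [12, -2, 0],
 [0, 5, -3]]
has determinant -18.) The finite-dimensional Fredholm alternative says: either (I - K) is invertible, or ker(I - K) ≠ {0} and then range(I - K) = ker((I - K)^*)^⊥, with dim ker(I - K) = dim ker((I - K)^*). Since det(I - K) ≠ 0, 1 is not an eigenvalue of K and ker(I - K) = {0}, so we are in the first case: for every y there is a unique x = (I - K)^(-1) y. (Explicitly, by the Woodbury identity, (I - U V^T)^(-1) = I + U (I_2 - G)^(-1) V^T.)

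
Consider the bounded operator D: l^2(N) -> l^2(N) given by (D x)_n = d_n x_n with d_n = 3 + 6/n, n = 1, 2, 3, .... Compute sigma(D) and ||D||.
sigma(D) = {3 + 6/n : n ≥ 1} ∪ {3}; ||D|| = 9

A bounded diagonal operator on l^2 with diagonal entries d_n has spectrum equal to the closure of {d_n : n ≥ 1}: every d_n is an eigenvalue (with eigenvector e_n), so {d_n} ⊂ sigma(D); the spectrum is closed, so its closure is too; and for lambda not in the closure, (D - lambda I) has bounded inverse (the diagonal entries 1/(d_n - lambda) are bounded). For our sequence d_n = 3 + 6/n, n = 1, 2, 3, ...:
  - {d_n} = {3 + 6/n : n ≥ 1}; the only limit point is 3
  - closure = {3 + 6/n : n ≥ 1} ∪ {3}
For the norm: a diagonal operator has ||D|| = sup_n |d_n|. Here d_n = 3 + 6/n is positive and decreasing, so sup_n |d_n| = d_1 = 3 + 6 = 9. So ||D|| = 9.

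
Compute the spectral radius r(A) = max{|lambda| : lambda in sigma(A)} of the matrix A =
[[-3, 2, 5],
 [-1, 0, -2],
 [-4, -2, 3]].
r(A) ≈ 4.0365

The eigenvalues of A are the roots of its characteristic polynomial. With M = A (coefficients from the trace, the sum of principal 2x2 minors, and det A):
  p(λ) = det(λ I - M) = λ^3 + 9λ - 44.
No integer candidate from the rational root theorem (±divisors of 44) is a root, so the roots are irrational. The cubic discriminant is Δ = -55188 < 0, so there is one real root and a complex-conjugate pair. p(2) = -18 and p(3) = 10 have opposite signs, so a root lies in (2, 3); Newton's method refines it to λ ≈ 2.7006. Dividing out (λ - (2.7006)) leaves approximately λ^2 + 2.7006λ + 16.293. For λ^2 + 2.7006λ + 16.293 the discriminant is -57.8789. It is negative, so the remaining roots are the complex-conjugate pair λ ≈ -1.3503 ± 3.8039i. Their product equals the constant term, so |λ|^2 ≈ 16.293 and |λ| ≈ 4.0365.
Thus the eigenvalues (to 4 decimals) are 2.7006 (modulus 2.7006); -1.3503 ± 3.8039i (modulus 4.0365). The spectral radius is the largest modulus: r(A) ≈ 4.0365. (Cross-check: r(A) ≤ ||A||_2 ≈ 7.6015; equality holds whenever A is normal, though it can also hold for some non-normal A.)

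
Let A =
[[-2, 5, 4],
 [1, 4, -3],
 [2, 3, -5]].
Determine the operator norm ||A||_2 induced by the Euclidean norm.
||A||_2 ≈ 7.8912 (= sqrt(largest eigenvalue of A^T A))

||A||_2 = sigma_max(A) = sqrt(lambda_max(A^T A)). Form the symmetric matrix M = A^T A =
[[9, 0, -21],
 [0, 50, -7],
 [-21, -7, 50]].
Its characteristic polynomial (trace, sum of principal 2x2 minors, determinant of M give the coefficients) is
  p(λ) = det(λ I - M) = λ^3 - 109λ^2 + 2910λ - 9.
No integer candidate from the rational root theorem (±divisors of 9) is a root, so the roots are irrational. The cubic discriminant is Δ = 2045573649 > 0, so there are three distinct real roots. p(0) = -9 and p(1) = 2793 have opposite signs, so a root lies in (0, 1); Newton's method refines it to λ ≈ 0.0031. p(46) = 543 and p(47) = -197 have opposite signs, so a root lies in (46, 47); Newton's method refines it to λ ≈ 46.7255. p(62) = -257 and p(63) = 747 have opposite signs, so a root lies in (62, 63); Newton's method refines it to λ ≈ 62.2714. Check (Vieta): the three roots sum to 109, matching tr M = 109.
So the eigenvalues of A^T A are ≈ 0.0031, 46.7255, 62.2714 (all ≥ 0, as they must be for A^T A). The largest is λ_max ≈ 62.2714, hence ||A||_2 = sqrt(λ_max) ≈ 7.8912.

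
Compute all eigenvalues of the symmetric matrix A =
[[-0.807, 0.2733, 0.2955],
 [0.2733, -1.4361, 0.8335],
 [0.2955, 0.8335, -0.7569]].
sigma(A) ≈ {-2, -1, 0}

A is real symmetric, so its spectrum consists of real eigenvalues. Expanding the characteristic polynomial of the displayed matrix gives
  det(λ I - A) = p(λ) = λ^3 + (3)λ^2 + (2)λ + (0).
Solving p(λ) = 0 yields eigenvalues ≈ -2, -1, 0. (A is shown rounded to 4 decimals, so these recover the underlying integer eigenvalues to within that precision.)
Verification: the trace of A = -3 equals the sum of eigenvalues -3, and det(A) ≈ 0.0000 matches the eigenvalue product 0.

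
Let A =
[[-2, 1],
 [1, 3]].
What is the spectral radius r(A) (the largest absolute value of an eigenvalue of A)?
r(A) = (1 + sqrt(29))/2 ≈ 3.1926

The eigenvalues of A are the roots of its characteristic polynomial. With M = A (coefficients from the trace and determinant):
  p(λ) = det(λ I - M) = λ^2 - λ - 7.
For λ^2 - λ - 7 the discriminant is 29. It is nonnegative but not a perfect square, so the roots are real and irrational: λ = (1 ± sqrt(29))/2 ≈ 3.1926, -2.1926.
Thus the eigenvalues (to 4 decimals) are 3.1926 (modulus 3.1926); -2.1926 (modulus 2.1926). The spectral radius is the largest modulus: r(A) = (1 + sqrt(29))/2 ≈ 3.1926. (Cross-check: r(A) ≤ ||A||_2 ≈ 3.1926; equality holds whenever A is normal, though it can also hold for some non-normal A.)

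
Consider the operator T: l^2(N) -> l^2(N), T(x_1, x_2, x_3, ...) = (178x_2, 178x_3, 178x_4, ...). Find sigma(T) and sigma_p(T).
sigma(T) = closed disk {z in C : |z| ≤ 178}; sigma_p(T) = open disk {z in C : |z| < 178}

Note T = 178·V where V is the unit left shift (V x)_k = x_{k+1}; so sigma(T) = 178·sigma(V) and ||T|| = 178||V||. ||T x||^2 = 31684sum_{k≥2} |x_k|^2 ≤ 31684||x||^2, with equality on {x : x_1 = 0}, so ||T|| = 178. For any lambda with |lambda| < 178, set r = lambda/178 (|r| < 1); the vector x = (1, r, r^2, ...) is in l^2 and satisfies T x = 178(r, r^2, ...) = lambda x, so lambda is an eigenvalue. On the boundary |lambda| = 178 the geometric series diverges, so no l^2 eigenvector exists, but these lambda lie in the approximate point spectrum. Hence sigma(T) is the closed disk of radius 178 and sigma_p(T) is the open disk.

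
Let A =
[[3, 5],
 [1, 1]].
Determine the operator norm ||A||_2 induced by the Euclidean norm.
||A||_2 = sqrt((36 + sqrt(1280))/2) ≈ 5.9907 (= sqrt(largest eigenvalue of A^T A))

||A||_2 = sigma_max(A) = sqrt(lambda_max(A^T A)). Form the symmetric matrix M = A^T A =
[[10, 16],
 [16, 26]].
Its characteristic polynomial (trace, determinant of M give the coefficients) is
  p(λ) = det(λ I - M) = λ^2 - 36λ + 4.
For λ^2 - 36λ + 4 the discriminant is 1280. It is nonnegative but not a perfect square, so the roots are real and irrational: λ = (36 ± sqrt(1280))/2 ≈ 35.8885, 0.1115.
So the eigenvalues of A^T A are ≈ 0.1115, 35.8885 (all ≥ 0, as they must be for A^T A). The largest is λ_max = (36 + sqrt(1280))/2 ≈ 35.8885, hence ||A||_2 = sqrt(λ_max) = sqrt((36 + sqrt(1280))/2) ≈ 5.9907.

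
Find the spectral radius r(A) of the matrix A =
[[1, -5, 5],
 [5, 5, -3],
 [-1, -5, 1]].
r(A) ≈ 6.7796

The eigenvalues of A are the roots of its characteristic polynomial. With M = A (coefficients from the trace, the sum of principal 2x2 minors, and det A):
  p(λ) = det(λ I - M) = λ^3 - 7λ^2 + 26λ + 100.
No integer candidate from the rational root theorem (±divisors of 100) is a root, so the roots are irrational. The cubic discriminant is Δ = -497580 < 0, so there is one real root and a complex-conjugate pair. p(-3) = -68 and p(-2) = 12 have opposite signs, so a root lies in (-3, -2); Newton's method refines it to λ ≈ -2.1757. Dividing out (λ - (-2.1757)) leaves approximately λ^2 - 9.1757λ + 45.9631. For λ^2 - 9.1757λ + 45.9631 the discriminant is -99.6597. It is negative, so the remaining roots are the complex-conjugate pair λ ≈ 4.5878 ± 4.9915i. Their product equals the constant term, so |λ|^2 ≈ 45.9631 and |λ| ≈ 6.7796.
Thus the eigenvalues (to 4 decimals) are -2.1757 (modulus 2.1757); 4.5878 ± 4.9915i (modulus 6.7796). The spectral radius is the largest modulus: r(A) ≈ 6.7796. (Cross-check: r(A) ≤ ||A||_2 ≈ 10.6178; equality holds whenever A is normal, though it can also hold for some non-normal A.)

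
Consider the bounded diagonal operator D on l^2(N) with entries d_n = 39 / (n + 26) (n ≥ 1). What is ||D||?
||D|| = 13/9 (attained at n = 1)

For D diagonal, ||D|| = sup_n |d_n| = sup_n 39/(n + 26). This is positive and strictly decreasing in n, so the supremum is attained at n = 1: d_1 = 39/(1 + 26) = 13/9. Hence ||D|| = 13/9.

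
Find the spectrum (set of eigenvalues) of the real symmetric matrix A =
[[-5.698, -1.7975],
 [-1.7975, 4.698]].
sigma(A) ≈ {-6, 5}

A is real symmetric, so its spectrum consists of real eigenvalues. Expanding the characteristic polynomial of the displayed matrix gives
  det(λ I - A) = p(λ) = λ^2 + (1)λ + (-30).
Solving p(λ) = 0 yields eigenvalues ≈ -6, 5. (A is shown rounded to 4 decimals, so these recover the underlying integer eigenvalues to within that precision.)
Verification: the trace of A = -1 equals the sum of eigenvalues -1, and det(A) ≈ -30.0002 matches the eigenvalue product -30.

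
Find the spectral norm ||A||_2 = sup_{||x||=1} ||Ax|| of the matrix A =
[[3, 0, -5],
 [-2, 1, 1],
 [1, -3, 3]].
||A||_2 ≈ 6.5407 (= sqrt(largest eigenvalue of A^T A))

||A||_2 = sigma_max(A) = sqrt(lambda_max(A^T A)). Form the symmetric matrix M = A^T A =
[[14, -5, -14],
 [-5, 10, -8],
 [-14, -8, 35]].
Its characteristic polynomial (trace, sum of principal 2x2 minors, determinant of M give the coefficients) is
  p(λ) = det(λ I - M) = λ^3 - 59λ^2 + 695λ - 49.
No integer candidate from the rational root theorem (±divisors of 49) is a root, so the roots are irrational. The cubic discriminant is Δ = 334447824 > 0, so there are three distinct real roots. p(0) = -49 and p(1) = 588 have opposite signs, so a root lies in (0, 1); Newton's method refines it to λ ≈ 0.0709. p(16) = 63 and p(17) = -372 have opposite signs, so a root lies in (16, 17); Newton's method refines it to λ ≈ 16.1477. p(42) = -847 and p(43) = 252 have opposite signs, so a root lies in (42, 43); Newton's method refines it to λ ≈ 42.7814. Check (Vieta): the three roots sum to 59, matching tr M = 59.
So the eigenvalues of A^T A are ≈ 0.0709, 16.1477, 42.7814 (all ≥ 0, as they must be for A^T A). The largest is λ_max ≈ 42.7814, hence ||A||_2 = sqrt(λ_max) ≈ 6.5407.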